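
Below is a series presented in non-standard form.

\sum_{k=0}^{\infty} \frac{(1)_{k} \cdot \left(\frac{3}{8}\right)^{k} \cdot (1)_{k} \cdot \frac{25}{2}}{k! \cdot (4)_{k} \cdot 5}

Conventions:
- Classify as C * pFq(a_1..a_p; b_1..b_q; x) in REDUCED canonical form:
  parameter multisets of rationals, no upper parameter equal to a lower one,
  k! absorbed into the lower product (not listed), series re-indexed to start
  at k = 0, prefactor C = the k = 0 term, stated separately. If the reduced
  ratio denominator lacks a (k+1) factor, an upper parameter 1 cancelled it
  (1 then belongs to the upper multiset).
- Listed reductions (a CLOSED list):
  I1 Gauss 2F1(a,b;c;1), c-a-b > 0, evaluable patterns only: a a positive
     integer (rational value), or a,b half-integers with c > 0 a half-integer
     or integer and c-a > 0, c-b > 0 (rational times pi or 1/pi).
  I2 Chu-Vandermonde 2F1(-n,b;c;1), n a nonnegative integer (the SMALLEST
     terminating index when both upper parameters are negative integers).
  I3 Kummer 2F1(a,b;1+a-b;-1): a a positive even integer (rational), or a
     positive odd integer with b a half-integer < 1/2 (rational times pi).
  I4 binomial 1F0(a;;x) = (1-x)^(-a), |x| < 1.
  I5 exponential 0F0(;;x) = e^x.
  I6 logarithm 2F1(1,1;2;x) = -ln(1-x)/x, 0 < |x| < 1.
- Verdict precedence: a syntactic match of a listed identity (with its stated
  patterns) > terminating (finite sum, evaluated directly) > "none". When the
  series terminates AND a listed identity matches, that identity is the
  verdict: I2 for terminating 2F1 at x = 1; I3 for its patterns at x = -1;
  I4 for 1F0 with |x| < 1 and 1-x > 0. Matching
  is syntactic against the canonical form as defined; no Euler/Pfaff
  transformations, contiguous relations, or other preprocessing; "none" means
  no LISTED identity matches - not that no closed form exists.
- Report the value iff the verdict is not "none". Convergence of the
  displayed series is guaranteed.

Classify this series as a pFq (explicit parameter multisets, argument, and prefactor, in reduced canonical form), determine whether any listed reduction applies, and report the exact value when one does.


The series (x = \frac{3}{8}) is 2F1: upper {1, 1}, lower {4}, prefactor \frac{5}{2}. Verdict: none here - no I1-I6 shape fits x = \frac{3}{8} with lower {4}.

First insight: with t_0 = \frac{5}{2}, the constant factors (C = 5/2, x = 3/8) combine into one prefactor.
Term ratio: r(k) = \frac{3}{8} * (k+1) (k+1) / [(k+4) (k+1)] ; factor over Q: parameters, x = \frac{3}{8}, and C = \frac{5}{2}.


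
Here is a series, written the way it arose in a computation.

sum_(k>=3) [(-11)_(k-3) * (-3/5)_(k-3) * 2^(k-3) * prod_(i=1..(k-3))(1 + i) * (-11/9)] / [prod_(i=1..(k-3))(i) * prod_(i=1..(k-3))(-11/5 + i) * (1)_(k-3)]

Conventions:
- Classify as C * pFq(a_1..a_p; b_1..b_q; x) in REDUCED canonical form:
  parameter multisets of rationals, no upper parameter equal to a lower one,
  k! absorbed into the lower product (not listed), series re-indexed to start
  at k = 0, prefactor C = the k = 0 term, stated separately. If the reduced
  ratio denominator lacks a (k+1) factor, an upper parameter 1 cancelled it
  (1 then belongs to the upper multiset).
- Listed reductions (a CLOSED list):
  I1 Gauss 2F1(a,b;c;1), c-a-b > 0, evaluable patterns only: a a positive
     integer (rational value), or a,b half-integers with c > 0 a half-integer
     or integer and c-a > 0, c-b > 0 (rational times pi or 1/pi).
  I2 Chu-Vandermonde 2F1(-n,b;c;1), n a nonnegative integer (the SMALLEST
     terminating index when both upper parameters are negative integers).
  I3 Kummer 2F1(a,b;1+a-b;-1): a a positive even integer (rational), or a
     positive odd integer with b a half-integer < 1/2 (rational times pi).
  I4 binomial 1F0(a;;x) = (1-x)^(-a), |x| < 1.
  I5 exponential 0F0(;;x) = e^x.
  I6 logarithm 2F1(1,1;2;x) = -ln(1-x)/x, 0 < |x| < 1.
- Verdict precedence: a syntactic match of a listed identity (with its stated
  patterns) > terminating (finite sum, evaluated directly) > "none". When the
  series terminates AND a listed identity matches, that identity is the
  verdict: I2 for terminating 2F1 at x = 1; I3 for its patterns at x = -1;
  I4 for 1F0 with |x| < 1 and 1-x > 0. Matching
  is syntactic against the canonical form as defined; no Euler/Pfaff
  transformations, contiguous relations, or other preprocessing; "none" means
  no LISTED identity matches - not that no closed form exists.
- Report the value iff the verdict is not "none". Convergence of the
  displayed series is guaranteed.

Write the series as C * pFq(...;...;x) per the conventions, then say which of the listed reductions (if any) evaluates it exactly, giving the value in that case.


This is -11/9 * 3F2(-11, -3/5, 2; -6/5, 1; 2) in reduced canonical form. Verdict: terminating. With -11 upstairs the series is a 12-term polynomial sum; evaluated term by term. Exact value: -13234375/64467.

Key observation: t_0 being -11/9, the lower running product (prefactor -11/9) is a rising factorial.
Term ratio: r(k) = 2 * (k-11) (k-3/5) (k+2) / [(k-6/5) (k+1) (k+1)] - rational; roots negated = parameters, x = 2, C = -11/9.


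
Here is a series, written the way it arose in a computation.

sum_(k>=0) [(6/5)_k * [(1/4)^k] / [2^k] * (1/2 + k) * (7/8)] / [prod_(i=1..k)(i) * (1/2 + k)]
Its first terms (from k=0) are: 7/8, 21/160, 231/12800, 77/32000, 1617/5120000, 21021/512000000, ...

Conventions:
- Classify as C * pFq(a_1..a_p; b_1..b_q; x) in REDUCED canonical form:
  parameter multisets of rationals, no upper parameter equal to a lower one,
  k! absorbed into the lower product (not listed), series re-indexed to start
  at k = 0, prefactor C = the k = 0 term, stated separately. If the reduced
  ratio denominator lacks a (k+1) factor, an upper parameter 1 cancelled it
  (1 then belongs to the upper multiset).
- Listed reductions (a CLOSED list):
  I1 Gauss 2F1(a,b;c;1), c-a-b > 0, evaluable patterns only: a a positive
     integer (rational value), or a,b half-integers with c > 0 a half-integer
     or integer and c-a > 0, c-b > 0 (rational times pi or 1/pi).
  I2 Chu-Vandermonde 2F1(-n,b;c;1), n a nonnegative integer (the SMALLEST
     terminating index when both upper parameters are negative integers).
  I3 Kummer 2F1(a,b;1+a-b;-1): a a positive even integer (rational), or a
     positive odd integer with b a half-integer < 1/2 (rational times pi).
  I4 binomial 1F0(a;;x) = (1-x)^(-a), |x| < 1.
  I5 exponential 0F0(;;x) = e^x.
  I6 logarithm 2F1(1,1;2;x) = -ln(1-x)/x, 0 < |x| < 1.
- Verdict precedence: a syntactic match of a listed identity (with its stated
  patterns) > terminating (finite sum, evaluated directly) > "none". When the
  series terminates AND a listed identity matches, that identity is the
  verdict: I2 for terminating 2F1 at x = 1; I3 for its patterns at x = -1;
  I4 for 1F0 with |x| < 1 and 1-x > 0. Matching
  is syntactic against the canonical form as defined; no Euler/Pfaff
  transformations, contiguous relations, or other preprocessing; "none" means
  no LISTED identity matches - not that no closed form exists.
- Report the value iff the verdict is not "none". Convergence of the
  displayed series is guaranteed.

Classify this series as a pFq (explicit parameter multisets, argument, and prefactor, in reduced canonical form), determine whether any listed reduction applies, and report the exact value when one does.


The series (x = 1/8) is 1F0: upper {6/5}, lower {-}, prefactor 7/8. Verdict (x = 1/8): the binomial series (I4) applies (the 1F0 binomial series: exponent -6/5, x = 1/8). Hence: (7/8) * (7/8)^(-6/5).

Key step: t_0 being 7/8, the two k-th powers (C = 7/8, x = 1/8) combine into one argument.
Consecutive-term ratio: r(k) = (1/8) * (k+6/5) / [(k+1)] - poly over poly, x = (1/8) from leading terms; C = 7/8 at k = 0.


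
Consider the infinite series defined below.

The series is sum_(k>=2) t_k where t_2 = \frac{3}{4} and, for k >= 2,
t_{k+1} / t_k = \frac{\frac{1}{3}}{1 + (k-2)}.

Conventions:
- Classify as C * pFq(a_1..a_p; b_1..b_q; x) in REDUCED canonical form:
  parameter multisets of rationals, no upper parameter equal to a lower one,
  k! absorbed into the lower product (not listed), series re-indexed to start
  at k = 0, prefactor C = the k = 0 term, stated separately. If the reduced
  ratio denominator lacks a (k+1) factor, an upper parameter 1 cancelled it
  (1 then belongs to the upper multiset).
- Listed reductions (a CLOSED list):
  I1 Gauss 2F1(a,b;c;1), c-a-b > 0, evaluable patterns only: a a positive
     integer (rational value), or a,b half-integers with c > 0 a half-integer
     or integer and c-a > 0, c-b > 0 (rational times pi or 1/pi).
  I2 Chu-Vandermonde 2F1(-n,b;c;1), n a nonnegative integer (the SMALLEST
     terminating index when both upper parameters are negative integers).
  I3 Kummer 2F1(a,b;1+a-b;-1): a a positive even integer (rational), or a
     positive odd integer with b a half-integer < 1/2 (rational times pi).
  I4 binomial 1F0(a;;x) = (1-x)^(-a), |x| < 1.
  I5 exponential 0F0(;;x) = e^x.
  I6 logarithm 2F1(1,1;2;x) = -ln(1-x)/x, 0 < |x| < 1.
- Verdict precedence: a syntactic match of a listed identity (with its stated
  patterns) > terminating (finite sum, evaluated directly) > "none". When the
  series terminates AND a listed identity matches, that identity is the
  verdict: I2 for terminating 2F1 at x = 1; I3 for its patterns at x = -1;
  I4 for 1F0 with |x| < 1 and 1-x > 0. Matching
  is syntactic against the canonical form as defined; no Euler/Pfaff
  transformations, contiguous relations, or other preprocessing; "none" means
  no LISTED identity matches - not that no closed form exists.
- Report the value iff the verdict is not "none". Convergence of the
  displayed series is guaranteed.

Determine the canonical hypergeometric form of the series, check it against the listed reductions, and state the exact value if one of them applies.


Classification (C = \frac{3}{4}): 0F0 with upper {-}, lower {-}, argument x = \frac{1}{3}. Verdict at x = \frac{1}{3}: the exponential series (I5) matches (the 0F0 exponential series at x = \frac{1}{3}). Sum: \frac{3}{4} \cdot e^{\frac{1}{3}}.

First insight: t_0 = \frac{3}{4} here, and factor the ratio over Q (prefactor 3/4): negated roots = parameters.
Term ratio: r(k) = \frac{1}{3} * 1 / [(k+1)] - rational in k, leading ratio \frac{1}{3}; with t_0 = \frac{3}{4}, classification follows.


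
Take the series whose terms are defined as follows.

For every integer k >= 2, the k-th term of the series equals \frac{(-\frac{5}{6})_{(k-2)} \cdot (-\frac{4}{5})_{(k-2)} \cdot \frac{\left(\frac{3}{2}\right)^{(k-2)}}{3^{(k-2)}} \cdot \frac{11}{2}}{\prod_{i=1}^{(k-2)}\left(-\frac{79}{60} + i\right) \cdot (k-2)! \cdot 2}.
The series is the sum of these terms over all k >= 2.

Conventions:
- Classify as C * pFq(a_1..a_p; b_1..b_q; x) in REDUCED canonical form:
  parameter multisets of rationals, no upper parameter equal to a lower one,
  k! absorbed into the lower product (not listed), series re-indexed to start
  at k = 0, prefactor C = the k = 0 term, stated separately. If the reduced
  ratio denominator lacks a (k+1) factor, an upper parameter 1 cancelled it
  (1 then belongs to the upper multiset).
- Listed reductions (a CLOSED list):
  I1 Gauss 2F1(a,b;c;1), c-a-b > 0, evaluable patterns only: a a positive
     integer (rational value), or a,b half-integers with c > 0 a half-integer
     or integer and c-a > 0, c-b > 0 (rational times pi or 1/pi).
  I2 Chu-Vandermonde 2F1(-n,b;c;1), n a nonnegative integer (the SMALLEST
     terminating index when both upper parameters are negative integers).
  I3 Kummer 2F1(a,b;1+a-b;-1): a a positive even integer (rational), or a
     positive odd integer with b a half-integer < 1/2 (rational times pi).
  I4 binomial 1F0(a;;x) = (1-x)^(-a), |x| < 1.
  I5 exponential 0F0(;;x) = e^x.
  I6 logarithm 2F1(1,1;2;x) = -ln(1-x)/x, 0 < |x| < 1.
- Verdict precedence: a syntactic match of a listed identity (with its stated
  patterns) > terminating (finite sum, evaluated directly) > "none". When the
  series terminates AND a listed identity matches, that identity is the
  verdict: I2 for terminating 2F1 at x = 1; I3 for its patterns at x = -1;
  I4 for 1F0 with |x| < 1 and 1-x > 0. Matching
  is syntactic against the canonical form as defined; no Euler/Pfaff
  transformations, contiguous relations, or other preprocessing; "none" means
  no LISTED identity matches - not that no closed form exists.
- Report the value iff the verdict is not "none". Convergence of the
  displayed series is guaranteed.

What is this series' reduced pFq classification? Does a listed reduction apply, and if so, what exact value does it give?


The series (x = \frac{1}{2}) is 2F1: upper {-\frac{5}{6}, -\frac{4}{5}}, lower {-\frac{19}{60}}, prefactor \frac{11}{4}. Verdict: none - this 2F1 at x = \frac{1}{2} matches no listed pattern, and upper {-\frac{5}{6}, -\frac{4}{5}} holds no stopper.

The tell: t_0 = \frac{11}{4} here, and the two k-th powers (C = 11/4) combine into one argument.
Consecutive-term ratio: r(k) = \frac{1}{2} * (k-\frac{5}{6}) (k-\frac{4}{5}) / [(k-\frac{19}{60}) (k+1)] - rational in k, leading ratio \frac{1}{2}; with t_0 = \frac{11}{4}, classification follows.


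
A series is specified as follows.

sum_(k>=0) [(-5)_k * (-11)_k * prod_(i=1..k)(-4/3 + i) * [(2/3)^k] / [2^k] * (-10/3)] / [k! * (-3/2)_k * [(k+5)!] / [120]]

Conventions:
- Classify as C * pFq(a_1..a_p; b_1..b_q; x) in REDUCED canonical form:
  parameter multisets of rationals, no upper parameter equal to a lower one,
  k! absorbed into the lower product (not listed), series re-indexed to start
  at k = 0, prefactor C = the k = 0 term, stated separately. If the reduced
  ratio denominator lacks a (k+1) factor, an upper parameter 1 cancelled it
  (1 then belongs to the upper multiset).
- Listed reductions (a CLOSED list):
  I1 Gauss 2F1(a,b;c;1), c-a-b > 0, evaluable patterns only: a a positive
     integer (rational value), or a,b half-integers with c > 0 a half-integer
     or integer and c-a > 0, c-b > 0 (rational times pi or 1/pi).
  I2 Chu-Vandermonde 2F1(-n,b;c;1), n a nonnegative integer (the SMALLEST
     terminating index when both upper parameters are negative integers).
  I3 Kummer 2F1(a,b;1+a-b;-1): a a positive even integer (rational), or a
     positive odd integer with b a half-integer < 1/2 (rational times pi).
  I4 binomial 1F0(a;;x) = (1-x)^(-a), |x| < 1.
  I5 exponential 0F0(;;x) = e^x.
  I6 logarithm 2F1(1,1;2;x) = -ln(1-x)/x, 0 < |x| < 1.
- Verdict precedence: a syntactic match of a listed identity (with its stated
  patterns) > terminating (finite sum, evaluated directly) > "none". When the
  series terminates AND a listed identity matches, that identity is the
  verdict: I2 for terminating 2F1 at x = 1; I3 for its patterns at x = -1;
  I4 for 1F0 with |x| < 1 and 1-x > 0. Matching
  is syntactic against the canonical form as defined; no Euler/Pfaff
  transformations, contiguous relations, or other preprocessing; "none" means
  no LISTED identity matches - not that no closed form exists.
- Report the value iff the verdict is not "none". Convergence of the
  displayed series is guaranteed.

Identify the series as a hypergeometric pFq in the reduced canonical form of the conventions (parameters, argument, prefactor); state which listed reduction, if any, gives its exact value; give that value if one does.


Reduced: x = 1/3, 3F2, upper = {-11, -5, -1/3}, lower = {-3/2, 6}, C = -10/3. Verdict: terminating (-5 upstairs). 6 nonzero terms in all; added directly. Hence: 62979160/33480783.

First insight: t_0 being -10/3, the running product (C = -10/3) telescopes to a rising factorial.
Term ratio: r(k) = (1/3) * (k-11) (k-5) (k-1/3) / [(k-3/2) (k+6) (k+1)] - poly over poly, x = (1/3) from leading terms; C = -10/3 at k = 0.


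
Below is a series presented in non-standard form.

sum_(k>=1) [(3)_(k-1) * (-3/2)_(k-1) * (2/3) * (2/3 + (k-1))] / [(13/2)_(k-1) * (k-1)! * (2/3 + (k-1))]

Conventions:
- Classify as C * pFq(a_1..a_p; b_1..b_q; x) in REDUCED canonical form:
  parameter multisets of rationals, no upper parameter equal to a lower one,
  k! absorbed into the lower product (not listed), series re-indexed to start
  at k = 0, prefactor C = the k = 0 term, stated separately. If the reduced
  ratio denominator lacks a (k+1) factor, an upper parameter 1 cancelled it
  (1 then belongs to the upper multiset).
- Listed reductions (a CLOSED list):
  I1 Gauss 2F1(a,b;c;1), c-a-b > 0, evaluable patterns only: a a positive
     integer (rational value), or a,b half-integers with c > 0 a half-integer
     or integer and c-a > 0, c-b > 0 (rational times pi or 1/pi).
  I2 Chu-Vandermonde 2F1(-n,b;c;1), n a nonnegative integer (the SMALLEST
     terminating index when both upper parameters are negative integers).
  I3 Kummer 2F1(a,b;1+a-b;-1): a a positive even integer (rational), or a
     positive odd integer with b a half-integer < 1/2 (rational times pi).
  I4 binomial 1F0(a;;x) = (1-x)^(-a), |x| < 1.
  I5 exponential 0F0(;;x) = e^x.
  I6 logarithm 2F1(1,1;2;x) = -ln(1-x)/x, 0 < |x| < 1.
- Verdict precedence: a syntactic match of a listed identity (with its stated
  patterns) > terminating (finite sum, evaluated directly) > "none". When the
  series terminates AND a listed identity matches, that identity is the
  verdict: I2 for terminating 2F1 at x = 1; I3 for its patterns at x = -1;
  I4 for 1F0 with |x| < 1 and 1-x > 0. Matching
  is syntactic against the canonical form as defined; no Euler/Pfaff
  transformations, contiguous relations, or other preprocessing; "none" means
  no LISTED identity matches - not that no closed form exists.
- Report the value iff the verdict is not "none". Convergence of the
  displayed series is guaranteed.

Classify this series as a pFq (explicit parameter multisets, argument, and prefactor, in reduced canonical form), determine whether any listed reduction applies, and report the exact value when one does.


The tell: with t_0 = 2/3, the factor k + 2/3 cancels (top and bottom), leaving C = 2/3.
Term ratio: r(k) = 1 * (k-3/2) (k+3) / [(k+13/2) (k+1)] - rational in k, leading ratio 1; with t_0 = 2/3, classification follows.

Classification (C = 2/3): 2F1 with upper {-3/2, 3}, lower {13/2}, argument x = 1. Verdict: the Gauss summation I1 applies (x = 1: the Gamma ratio telescopes since c-a-b = 5 > 0 and a = 3 in Z>0). Hence: 11/40.


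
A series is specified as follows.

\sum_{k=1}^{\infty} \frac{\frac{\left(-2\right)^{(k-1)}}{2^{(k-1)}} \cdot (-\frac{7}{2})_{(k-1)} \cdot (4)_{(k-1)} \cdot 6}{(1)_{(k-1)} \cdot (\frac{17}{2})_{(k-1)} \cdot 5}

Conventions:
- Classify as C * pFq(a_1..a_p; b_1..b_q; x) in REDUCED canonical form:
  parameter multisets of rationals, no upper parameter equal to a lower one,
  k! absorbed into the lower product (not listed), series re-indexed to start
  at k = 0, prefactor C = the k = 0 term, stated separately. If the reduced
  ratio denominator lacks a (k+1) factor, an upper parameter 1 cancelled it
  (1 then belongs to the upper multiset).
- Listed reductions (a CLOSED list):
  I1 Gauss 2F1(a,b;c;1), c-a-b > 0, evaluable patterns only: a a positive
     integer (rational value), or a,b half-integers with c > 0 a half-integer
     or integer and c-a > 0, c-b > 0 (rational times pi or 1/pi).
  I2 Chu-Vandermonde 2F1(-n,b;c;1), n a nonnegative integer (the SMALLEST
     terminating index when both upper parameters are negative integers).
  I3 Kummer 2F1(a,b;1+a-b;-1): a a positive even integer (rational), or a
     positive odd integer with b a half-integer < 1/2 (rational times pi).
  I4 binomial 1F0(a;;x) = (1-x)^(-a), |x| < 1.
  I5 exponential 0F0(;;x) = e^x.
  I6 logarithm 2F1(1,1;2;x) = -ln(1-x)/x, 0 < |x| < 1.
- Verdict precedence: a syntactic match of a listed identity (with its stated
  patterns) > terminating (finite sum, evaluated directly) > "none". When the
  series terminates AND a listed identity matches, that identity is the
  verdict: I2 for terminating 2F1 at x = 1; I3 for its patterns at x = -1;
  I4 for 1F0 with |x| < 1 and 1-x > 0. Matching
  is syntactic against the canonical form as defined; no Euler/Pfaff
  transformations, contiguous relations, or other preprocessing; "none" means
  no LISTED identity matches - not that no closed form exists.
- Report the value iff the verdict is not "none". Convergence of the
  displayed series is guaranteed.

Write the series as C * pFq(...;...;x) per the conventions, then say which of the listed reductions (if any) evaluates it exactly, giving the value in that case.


Prefactor \frac{6}{5}, argument -1: 2F1 with upper {-\frac{7}{2}, 4} over lower {\frac{17}{2}}. Verdict: the Kummer evaluation I3 matches (x = -1; c = \frac{17}{2} equals 1+a-b for upper {-\frac{7}{2}, 4}: listed pattern). Sum: \frac{39}{8}.

Key observation: t_0 being \frac{6}{5}, (1)_k (C = 6/5) is k! itself.
Consecutive-term ratio: r(k) = -1 * (k-\frac{7}{2}) (k+4) / [(k+\frac{17}{2}) (k+1)] - rational; roots negated = parameters, x = -1, C = \frac{6}{5}.


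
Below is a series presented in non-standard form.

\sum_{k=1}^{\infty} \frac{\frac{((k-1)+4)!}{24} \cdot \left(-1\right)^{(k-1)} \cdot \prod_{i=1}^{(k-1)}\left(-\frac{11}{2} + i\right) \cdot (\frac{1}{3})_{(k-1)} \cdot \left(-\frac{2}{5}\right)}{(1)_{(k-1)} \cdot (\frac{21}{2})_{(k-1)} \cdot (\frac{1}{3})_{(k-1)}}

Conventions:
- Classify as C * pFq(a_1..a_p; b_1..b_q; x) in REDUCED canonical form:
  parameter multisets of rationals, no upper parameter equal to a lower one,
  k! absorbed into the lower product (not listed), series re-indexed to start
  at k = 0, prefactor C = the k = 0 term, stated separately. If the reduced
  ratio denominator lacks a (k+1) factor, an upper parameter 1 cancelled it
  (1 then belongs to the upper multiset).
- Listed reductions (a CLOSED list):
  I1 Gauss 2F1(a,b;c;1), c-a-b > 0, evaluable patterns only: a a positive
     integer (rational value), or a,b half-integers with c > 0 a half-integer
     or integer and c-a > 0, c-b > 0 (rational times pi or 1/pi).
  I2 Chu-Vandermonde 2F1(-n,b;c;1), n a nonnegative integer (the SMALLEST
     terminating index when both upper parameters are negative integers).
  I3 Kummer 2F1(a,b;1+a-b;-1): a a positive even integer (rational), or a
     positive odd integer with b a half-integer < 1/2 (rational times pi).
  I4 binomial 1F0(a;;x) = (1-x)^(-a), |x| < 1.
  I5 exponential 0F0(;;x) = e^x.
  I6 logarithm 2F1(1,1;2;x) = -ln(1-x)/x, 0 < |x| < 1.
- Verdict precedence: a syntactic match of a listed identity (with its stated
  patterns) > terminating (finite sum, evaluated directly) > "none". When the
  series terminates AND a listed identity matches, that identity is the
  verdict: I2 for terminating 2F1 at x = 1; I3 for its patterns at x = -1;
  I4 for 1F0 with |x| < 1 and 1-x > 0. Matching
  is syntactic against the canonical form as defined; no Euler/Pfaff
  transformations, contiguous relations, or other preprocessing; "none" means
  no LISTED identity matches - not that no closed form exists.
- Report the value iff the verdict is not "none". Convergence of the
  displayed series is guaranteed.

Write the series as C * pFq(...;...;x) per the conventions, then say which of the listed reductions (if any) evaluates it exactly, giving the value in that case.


Key step: t_0 being -\frac{2}{5}, the factorial ratio (C = -2/5) (k+a-1)!/(a-1)! is a rising factorial (a)_k.
Adjacent-term ratio: r(k) = -1 * (k-\frac{9}{2}) (k+5) / [(k+\frac{21}{2}) (k+1)] - rational in k, leading ratio -1; with t_0 = -\frac{2}{5}, classification follows.

With C = -\frac{2}{5}: the canonical form is 2F1(-\frac{9}{2}, 5; \frac{21}{2}; -1). Verdict (x = -1): Kummer (I3) applies (x = -1; c = \frac{21}{2} equals 1+a-b for upper {-\frac{9}{2}, 5}: listed pattern). Sum: \left(-\frac{415701}{524288}\right) \cdot \pi.


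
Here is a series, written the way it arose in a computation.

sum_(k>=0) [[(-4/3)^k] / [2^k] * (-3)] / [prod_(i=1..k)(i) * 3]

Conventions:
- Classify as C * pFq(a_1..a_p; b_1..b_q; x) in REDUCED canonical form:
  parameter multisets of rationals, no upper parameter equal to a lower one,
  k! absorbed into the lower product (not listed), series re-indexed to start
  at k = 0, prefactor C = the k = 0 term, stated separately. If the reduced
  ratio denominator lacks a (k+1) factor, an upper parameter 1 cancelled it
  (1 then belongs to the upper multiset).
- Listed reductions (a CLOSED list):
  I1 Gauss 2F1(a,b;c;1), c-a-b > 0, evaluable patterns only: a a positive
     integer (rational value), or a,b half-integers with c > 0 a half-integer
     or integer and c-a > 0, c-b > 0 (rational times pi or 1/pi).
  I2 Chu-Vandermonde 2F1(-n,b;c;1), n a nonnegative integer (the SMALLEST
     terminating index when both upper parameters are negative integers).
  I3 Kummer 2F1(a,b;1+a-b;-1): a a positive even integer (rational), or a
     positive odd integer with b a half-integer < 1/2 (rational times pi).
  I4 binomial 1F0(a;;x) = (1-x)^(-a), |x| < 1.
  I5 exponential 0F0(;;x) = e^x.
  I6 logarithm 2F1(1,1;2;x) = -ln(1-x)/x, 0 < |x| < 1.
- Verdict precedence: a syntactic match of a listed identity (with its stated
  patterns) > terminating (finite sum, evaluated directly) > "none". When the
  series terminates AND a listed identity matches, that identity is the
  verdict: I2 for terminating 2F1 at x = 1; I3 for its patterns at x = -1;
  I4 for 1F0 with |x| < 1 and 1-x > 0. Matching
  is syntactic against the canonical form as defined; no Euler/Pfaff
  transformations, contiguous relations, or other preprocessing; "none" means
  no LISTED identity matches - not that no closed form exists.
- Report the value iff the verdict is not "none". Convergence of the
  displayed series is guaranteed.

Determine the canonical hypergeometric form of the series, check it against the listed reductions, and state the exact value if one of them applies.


The tell: x = (-2/3) and the constant factors (C = -1) combine into one prefactor.
Step ratio: r(k) = (-2/3) * 1 / [(k+1)] - rational in k, leading ratio (-2/3); with t_0 = -1, classification follows.

Classification (C = -1): 0F0 with upper {-}, lower {-}, argument x = -2/3. Verdict (x = -2/3): the exponential series (I5) applies (the 0F0 exponential series at x = -2/3). Value: (-1) * e^(-2/3).


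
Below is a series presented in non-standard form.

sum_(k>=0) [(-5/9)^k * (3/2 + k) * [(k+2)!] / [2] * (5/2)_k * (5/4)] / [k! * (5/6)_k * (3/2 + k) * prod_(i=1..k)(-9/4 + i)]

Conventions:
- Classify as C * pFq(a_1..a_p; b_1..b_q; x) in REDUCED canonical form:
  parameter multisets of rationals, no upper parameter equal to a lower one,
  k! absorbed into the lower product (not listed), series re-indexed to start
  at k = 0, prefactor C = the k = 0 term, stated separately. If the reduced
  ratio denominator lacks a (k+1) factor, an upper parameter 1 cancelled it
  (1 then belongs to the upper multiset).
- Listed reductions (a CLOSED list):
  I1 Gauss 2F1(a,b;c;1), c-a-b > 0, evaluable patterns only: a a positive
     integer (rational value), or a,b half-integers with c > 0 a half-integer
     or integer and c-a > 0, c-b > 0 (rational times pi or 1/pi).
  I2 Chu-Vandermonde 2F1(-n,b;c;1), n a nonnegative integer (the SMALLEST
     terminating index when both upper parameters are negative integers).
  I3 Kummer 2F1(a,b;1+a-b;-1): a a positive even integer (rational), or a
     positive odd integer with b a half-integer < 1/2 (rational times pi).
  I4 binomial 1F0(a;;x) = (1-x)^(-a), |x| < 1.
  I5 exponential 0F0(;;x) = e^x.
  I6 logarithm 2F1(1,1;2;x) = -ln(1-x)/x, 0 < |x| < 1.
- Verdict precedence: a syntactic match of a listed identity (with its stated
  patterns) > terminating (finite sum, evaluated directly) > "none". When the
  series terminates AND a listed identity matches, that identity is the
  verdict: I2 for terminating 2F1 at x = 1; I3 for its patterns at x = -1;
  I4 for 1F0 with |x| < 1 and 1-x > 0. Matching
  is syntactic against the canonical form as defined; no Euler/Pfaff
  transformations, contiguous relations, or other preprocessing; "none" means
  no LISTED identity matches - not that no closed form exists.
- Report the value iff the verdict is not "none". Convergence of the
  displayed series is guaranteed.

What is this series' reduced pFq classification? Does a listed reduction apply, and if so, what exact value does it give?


With C = 5/4: the canonical form is 2F2(5/2, 3; -5/4, 5/6; -5/9). Verdict: none - at argument -5/9 the multisets {5/2, 3} ; {-5/4, 5/6} match no listed identity.

First insight: with t_0 = 5/4, the lower running product (C = 5/4, x = -5/9) is a rising factorial.
Step ratio: r(k) = (-5/9) * (k+5/2) (k+3) / [(k-5/4) (k+5/6) (k+1)] - rational; roots negated = parameters, x = (-5/9), C = 5/4.


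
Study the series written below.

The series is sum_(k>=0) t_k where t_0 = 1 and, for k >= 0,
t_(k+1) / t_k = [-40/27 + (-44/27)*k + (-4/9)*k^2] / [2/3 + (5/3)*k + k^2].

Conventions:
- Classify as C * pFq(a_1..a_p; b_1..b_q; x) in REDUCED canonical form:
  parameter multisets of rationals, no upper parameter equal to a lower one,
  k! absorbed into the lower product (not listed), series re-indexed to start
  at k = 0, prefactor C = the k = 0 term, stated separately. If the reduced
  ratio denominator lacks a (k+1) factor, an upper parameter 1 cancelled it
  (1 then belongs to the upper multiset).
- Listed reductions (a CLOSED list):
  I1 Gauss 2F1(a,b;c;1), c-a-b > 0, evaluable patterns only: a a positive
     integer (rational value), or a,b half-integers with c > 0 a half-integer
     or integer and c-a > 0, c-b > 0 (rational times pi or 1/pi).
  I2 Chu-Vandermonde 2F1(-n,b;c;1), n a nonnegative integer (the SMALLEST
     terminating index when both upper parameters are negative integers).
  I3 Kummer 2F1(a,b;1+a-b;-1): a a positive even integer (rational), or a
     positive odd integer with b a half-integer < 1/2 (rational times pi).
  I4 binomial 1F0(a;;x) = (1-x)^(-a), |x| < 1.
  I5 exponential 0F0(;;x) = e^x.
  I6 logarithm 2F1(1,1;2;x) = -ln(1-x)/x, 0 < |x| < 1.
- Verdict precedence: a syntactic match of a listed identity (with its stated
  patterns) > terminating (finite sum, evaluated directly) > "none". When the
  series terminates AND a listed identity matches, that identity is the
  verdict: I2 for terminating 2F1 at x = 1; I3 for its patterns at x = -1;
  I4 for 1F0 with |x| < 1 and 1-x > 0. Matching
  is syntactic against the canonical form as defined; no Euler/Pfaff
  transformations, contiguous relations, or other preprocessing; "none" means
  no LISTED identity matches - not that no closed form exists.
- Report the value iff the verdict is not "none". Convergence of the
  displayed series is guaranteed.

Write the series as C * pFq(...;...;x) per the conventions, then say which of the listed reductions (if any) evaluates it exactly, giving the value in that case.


At argument -4/9: a 2F1 with upper {5/3, 2}, lower {2/3}, scaled by C = 1. Verdict: none. A 2F1 with upper {5/3, 2} fits none of I1-I6 at x = -4/9; the sum runs forever.

The tell: t_0 = 1 here, and factor the ratio over Q (C = 1): negated roots = parameters.
Consecutive-term ratio: r(k) = (-4/9) * (k+5/3) (k+2) / [(k+2/3) (k+1)] - rational in k, leading ratio (-4/9); with t_0 = 1, classification follows.


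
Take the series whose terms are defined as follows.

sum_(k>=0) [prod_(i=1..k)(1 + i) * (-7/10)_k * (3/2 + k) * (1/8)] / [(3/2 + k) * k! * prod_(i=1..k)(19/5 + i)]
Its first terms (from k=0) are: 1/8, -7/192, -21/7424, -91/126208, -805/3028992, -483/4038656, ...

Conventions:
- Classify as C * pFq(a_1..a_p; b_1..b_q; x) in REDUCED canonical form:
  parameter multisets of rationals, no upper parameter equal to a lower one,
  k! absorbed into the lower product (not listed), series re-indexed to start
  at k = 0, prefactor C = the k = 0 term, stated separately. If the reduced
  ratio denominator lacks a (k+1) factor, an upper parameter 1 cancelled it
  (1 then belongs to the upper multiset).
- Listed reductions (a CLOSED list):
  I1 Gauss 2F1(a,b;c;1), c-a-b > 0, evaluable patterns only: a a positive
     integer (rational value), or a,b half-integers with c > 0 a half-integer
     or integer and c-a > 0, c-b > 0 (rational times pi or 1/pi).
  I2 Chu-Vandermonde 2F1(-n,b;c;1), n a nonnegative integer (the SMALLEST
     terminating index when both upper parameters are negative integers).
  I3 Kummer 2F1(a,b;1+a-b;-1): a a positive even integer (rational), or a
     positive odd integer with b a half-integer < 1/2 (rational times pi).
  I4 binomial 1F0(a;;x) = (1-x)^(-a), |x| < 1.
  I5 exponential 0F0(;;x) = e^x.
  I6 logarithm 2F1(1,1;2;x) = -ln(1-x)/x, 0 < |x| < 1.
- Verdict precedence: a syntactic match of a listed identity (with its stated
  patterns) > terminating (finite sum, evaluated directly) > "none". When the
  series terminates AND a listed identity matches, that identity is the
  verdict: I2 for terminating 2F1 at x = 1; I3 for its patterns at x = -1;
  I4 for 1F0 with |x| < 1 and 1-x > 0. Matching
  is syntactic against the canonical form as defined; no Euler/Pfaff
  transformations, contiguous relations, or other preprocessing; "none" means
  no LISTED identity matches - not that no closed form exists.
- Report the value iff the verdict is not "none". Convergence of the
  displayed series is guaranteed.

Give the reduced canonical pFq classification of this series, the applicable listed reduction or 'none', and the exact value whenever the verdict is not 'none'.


x = 1 here; the reduced form reads 2F1, upper {-7/10, 2}, lower {24/5}, C = 1/8. Verdict (x = 1): Gauss's theorem (I1) applies (x = 1: the Gamma ratio telescopes since c-a-b = 7/2 > 0 and a = 2 in Z>0). Hence: 19/225.

Key observation: t_0 being 1/8, the running product (prefactor 1/8) telescopes to a rising factorial.
Consecutive-term ratio: r(k) = 1 * (k-7/10) (k+2) / [(k+24/5) (k+1)] ; factor over Q: parameters, x = 1, and C = 1/8.


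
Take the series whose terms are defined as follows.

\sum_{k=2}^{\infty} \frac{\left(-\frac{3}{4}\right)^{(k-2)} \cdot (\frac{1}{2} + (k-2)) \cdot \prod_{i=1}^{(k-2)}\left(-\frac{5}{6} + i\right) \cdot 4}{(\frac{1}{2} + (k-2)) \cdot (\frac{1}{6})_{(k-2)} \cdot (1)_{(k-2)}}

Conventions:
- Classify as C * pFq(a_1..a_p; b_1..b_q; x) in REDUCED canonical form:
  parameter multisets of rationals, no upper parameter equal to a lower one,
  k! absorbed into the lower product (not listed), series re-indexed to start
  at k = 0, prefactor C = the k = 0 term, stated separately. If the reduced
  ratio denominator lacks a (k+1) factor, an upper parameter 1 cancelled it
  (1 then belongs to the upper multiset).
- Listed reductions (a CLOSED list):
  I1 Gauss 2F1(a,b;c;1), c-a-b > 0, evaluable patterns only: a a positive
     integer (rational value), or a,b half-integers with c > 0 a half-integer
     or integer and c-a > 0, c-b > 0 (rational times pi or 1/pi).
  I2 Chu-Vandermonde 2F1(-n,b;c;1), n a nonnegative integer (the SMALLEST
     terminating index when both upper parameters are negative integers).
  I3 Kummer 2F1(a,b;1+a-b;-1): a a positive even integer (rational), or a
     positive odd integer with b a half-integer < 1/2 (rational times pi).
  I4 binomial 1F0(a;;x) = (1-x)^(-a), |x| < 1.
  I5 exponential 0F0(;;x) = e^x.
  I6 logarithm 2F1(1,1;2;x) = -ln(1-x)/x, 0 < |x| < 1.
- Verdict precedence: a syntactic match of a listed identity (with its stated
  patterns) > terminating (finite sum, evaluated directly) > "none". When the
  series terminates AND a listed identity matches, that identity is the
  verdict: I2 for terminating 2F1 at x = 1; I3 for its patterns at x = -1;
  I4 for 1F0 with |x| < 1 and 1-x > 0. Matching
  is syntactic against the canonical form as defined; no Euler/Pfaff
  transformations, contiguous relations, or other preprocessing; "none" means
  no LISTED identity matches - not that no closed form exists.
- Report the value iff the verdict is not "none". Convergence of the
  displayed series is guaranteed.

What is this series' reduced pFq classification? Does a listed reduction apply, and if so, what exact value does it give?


Structural cue: from the first term 4: (1)_k (C = 4, x = -3/4) is k! itself.
Ratio: r(k) = -\frac{3}{4} * 1 / [(k+1)] - poly over poly, x = -\frac{3}{4} from leading terms; C = 4 at k = 0.

With C = 4: the canonical form is 0F0(-; -; -\frac{3}{4}). Verdict: exponential (I5) matches (the 0F0 exponential series at x = -\frac{3}{4}). Hence: 4 \cdot e^{-\frac{3}{4}}.


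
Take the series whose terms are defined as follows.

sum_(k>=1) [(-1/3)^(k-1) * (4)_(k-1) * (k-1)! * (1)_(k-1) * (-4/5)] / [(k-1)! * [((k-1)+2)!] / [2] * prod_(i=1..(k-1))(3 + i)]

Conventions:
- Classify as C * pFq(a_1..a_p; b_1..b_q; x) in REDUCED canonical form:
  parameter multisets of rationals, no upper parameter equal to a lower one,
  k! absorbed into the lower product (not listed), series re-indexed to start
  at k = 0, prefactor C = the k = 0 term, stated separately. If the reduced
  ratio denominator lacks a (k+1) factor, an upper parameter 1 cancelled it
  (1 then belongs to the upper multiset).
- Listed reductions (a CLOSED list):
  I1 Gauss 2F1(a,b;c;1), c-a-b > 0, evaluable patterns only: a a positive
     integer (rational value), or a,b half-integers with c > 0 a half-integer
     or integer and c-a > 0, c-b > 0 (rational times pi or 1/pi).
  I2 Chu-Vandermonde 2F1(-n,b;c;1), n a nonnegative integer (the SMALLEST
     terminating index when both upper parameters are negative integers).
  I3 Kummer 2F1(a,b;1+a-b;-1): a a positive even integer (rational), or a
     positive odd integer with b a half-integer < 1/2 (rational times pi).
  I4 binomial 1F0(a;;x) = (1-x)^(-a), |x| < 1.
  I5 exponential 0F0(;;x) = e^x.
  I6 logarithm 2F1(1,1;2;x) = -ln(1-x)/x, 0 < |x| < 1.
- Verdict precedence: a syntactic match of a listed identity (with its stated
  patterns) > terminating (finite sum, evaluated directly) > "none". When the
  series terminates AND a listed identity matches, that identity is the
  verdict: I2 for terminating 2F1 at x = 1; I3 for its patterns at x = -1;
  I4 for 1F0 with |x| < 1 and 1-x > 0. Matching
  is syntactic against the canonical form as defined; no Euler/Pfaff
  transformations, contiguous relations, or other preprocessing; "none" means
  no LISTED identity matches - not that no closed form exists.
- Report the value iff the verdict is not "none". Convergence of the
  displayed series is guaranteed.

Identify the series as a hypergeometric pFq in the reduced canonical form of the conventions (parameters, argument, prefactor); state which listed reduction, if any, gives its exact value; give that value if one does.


Reduced: x = -1/3, 2F1, upper = {1, 1}, lower = {3}, C = -4/5. Verdict: none - this 2F1 at x = -1/3 matches no listed pattern, and upper {1, 1} holds no stopper.

Key observation: t_0 = -4/5 here, and the parameter 4 appears in both the upper and lower lists and cancels.
Term ratio: r(k) = (-1/3) * (k+1) (k+1) / [(k+3) (k+1)] - rational in k, leading ratio (-1/3); with t_0 = -4/5, classification follows.


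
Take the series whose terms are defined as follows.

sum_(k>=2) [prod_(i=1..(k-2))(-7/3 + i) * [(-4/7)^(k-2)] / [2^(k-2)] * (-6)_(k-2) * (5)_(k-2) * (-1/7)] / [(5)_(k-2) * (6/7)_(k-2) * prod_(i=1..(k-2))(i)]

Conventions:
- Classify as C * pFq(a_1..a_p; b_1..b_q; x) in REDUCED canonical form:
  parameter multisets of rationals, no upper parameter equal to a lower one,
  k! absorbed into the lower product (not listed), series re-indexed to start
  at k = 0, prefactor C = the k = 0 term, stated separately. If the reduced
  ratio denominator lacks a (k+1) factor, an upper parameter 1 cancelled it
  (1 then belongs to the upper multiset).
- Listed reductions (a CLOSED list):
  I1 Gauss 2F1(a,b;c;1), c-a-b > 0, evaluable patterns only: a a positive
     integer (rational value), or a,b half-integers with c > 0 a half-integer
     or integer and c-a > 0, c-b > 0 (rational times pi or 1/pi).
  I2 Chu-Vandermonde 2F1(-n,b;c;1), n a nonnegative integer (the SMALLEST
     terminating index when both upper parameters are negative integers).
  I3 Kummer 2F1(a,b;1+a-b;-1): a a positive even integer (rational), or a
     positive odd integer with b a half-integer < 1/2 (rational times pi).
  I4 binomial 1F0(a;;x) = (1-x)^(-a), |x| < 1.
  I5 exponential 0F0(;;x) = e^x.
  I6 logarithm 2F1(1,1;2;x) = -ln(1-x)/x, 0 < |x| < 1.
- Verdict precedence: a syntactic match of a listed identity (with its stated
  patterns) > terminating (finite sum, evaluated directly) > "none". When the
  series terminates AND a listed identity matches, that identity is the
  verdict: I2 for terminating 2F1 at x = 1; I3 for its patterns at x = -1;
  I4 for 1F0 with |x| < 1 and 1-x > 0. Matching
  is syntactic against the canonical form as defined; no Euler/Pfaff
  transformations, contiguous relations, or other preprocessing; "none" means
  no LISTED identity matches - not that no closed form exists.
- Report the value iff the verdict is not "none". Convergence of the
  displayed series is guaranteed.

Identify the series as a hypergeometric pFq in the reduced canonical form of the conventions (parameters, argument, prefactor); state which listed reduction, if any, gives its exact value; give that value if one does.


Classification (C = -1/7): 2F1 with upper {-6, -4/3}, lower {6/7}, argument x = -2/7. Verdict: terminating. With -6 upstairs the series is a 7-term polynomial sum; evaluated term by term. Its exact value is 690955219/3745300923.

The tell: from the first term -1/7: the two k-th powers (C = -1/7, x = -2/7) combine into one argument.
Consecutive-term ratio: r(k) = (-2/7) * (k-6) (k-4/3) / [(k+6/7) (k+1)] - rational in k. x = (-2/7); t_0 = -1/7; negate the roots.
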